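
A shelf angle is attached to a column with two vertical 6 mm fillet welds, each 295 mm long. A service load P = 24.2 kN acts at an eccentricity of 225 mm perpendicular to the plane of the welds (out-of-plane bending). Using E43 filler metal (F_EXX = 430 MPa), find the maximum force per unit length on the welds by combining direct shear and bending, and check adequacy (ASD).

f_max ≈ 192 N/mm; adequate

L_w = 2 × 295 = 590 mm; section modulus (unit throat) S = 2 × L²/6 = 29010 mm².
Direct shear f_v = P/L_w = 24.2×10³/590 = 41.02 N/mm.
Moment M = P × e = 24.2×10³ × 225 = 5445000 N·mm; bending f_b = M/S = 187.7 N/mm.
f_max = √(f_v² + f_b²) = √(41.02² + 187.7²) = 192.1 N/mm.
r_n/Ω = (1/2.0) × 0.6 × 430 × (0.707 × 6) = 547.2 N/mm → adequate.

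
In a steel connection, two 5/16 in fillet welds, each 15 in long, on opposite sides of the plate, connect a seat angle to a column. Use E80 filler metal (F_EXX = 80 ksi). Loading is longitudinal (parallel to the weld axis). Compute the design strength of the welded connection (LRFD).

Effective throat t_e = 0.707 × 0.3125 = 0.2209 in.
Total length L = 30 in; A_we = 0.2209 × 30 = 6.628 in².
F_nw = 0.6 F_EXX = 0.6 × 80 = 48 ksi.
φR_n = 0.75 × 48 × 6.628 = 238.6 kip.

φR_n ≈ 239 kip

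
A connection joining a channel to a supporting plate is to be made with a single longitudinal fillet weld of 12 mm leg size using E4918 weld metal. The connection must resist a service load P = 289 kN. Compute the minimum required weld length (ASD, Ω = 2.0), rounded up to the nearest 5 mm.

L = 235 mm

E49XX → F_EXX = 490 MPa.
Throat t_e = 0.707 × 12 = 8.484 mm.
r_n/Ω = (0.6 × 490 × 8.484) / 2.0 = 1247 N/mm = 1.247 kN/mm.
L_req = P / (r_n/Ω) = 289 / 1.247 = 231.7 mm total.
Round up → use L = 235 mm.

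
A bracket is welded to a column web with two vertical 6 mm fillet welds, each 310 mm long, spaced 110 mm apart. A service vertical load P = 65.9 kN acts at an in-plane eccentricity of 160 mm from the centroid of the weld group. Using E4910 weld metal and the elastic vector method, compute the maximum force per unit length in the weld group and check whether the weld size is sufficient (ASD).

f_max ≈ 306 N/mm; adequate

E49XX → F_EXX = 490 MPa.
Total weld length L_w = 620 mm. Treat welds as unit-width lines.
Polar moment about centroid: J = 2[d³/12 + d(b/2)²] = 2[310³/12 + 310×55²] = 6841000 mm³.
Direct shear f_v = P/L_w = 65.9×10³ / 620 = 106.3 N/mm (vertical).
Torsion M = P·e = 65.9×10³ × 160 = 10544000 N·mm.
Critical point at (x, y) = (55, 155) from centroid. f_tx = M·y/J = 238.9 N/mm; f_ty = M·x/J = 84.78 N/mm.
Resultant f_max = √[f_tx² + (f_v + f_ty)²] = √[238.9² + (106.3 + 84.78)²] = 305.9 N/mm.
Capacity per unit length: r_n/Ω = (1/2.0) × 0.6 × 490 × (0.707 × 6) = 623.6 N/mm.
305.9 ≤ 623.6 → adequate.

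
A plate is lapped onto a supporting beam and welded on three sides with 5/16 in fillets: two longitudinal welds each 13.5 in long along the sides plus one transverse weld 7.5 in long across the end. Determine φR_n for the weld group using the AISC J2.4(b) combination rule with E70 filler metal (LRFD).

E70XX → F_EXX = 70 ksi.
t_e = 0.707 × 0.3125 = 0.2209 in.
R_nwl = 0.6 × 70 × 0.2209 × 27 = 250.5 kip (longitudinal, 2 welds).
R_nwt = 0.6 × 70 × 0.2209 × 7.5 = 69.6 kip (transverse, base value).
(i) R_nwl + R_nwt = 320.1 kip; (ii) 0.85 R_nwl + 1.5 R_nwt = 317.4 kip.
R_n = max = 320.1 kip [governs: (i)]; φR_n = 240.1 kip.

φR_n ≈ 240 kip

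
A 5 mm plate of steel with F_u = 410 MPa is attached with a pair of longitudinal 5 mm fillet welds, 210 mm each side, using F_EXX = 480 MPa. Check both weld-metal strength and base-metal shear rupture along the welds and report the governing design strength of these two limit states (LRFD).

φR_n ≈ 321 kN (weld metal governs)

t_e = 0.707 × 5 = 3.535 mm; L = 420 mm.
Weld metal: φR_n = 0.75 × 0.6 × 480 × 3.535 × 420 × 10⁻³ = 320.7 kN.
Base metal (shear rupture): φR_n = 0.75 × 0.6 × 410 × 5 × 420 × 10⁻³ = 387.5 kN.
Governing: weld metal.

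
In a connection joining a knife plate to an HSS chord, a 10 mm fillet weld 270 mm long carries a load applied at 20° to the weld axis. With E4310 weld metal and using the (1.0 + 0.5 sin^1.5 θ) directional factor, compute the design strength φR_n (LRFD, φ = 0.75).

φR_n ≈ 406 kN

E43XX → F_EXX = 430 MPa.
t_e = 0.707 × 10 = 7.07 mm; A_we = 7.07 × 270 = 1909 mm².
Directional factor: 1.0 + 0.5 sin^1.5(20°) = 1.1.
F_nw = 0.6 × 430 × 1.1 = 283.8 MPa.
φR_n = 0.75 × 283.8 × 1909 × 10⁻³ = 406.3 kN.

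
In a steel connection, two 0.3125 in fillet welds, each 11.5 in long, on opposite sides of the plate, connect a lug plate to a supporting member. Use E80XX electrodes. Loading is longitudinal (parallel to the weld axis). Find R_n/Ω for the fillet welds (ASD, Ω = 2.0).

R_n/Ω ≈ 122 kips

E80XX → F_EXX = 80 ksi.
Effective throat t_e = 0.707 × 0.3125 = 0.2209 in.
Total length L = 23 in; A_we = 0.2209 × 23 = 5.082 in².
F_nw = 0.6 F_EXX = 0.6 × 80 = 48 ksi.
R_n = 48 × 5.082 = 243.9 kips; R_n/Ω = 243.9/2.0 = 122 kips.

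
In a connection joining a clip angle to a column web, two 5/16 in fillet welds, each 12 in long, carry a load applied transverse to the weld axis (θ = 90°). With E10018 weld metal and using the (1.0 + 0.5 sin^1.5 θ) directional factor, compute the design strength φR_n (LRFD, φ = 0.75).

E100XX → F_EXX = 100 ksi.
t_e = 0.707 × 0.3125 = 0.2209 in; A_we = 0.2209 × 24 = 5.302 in².
Directional factor: 1.0 + 0.5 sin^1.5(90°) = 1.5.
F_nw = 0.6 × 100 × 1.5 = 90 ksi.
φR_n = 0.75 × 90 × 5.302 = 357.9 kip.

φR_n ≈ 358 kip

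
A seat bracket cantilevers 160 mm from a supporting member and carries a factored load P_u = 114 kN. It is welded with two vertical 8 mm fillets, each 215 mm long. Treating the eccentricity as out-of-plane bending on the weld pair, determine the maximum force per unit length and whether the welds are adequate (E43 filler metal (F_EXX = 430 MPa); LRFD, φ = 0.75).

f_max ≈ 1210 N/mm; NOT adequate

L_w = 2 × 215 = 430 mm; section modulus (unit throat) S = 2 × L²/6 = 15410 mm².
Direct shear f_v = P/L_w = 114×10³/430 = 265.1 N/mm.
Moment M = P × e = 114×10³ × 160 = 18240000 N·mm; bending f_b = M/S = 1184 N/mm.
f_max = √(f_v² + f_b²) = √(265.1² + 1184²) = 1213 N/mm.
φr_n = 0.75 × 0.6 × 430 × (0.707 × 8) = 1094 N/mm → NOT adequate.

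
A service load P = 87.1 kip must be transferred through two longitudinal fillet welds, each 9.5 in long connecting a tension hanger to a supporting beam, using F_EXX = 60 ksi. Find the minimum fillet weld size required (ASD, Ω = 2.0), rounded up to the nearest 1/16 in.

Total weld length L = 19 in.
Required throat t_e = P × Ω / (0.6 F_EXX × L) = 87.1 × 2.0 / (0.6 × 60 × 19) = 0.2547 in.
Required leg w = t_e / 0.707 = 0.3602 in → use 3/8 in.

w = 3/8 in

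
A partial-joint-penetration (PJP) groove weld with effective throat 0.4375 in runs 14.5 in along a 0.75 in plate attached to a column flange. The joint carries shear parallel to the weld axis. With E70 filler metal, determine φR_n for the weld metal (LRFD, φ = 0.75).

E70XX → F_EXX = 70 ksi.
Effective throat (given) t_e = 0.4375 in.
A_we = 0.4375 × 14.5 = 6.344 in².
F_nw = 0.6 F_EXX = 42 ksi.
φR_n = 0.75 × 42 × 6.344 = 199.8 kip.

φR_n ≈ 200 kip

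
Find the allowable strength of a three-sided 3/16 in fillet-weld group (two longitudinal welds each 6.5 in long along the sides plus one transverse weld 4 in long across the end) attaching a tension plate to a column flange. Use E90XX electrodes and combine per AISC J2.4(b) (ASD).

E90XX → F_EXX = 90 ksi.
t_e = 0.707 × 0.1875 = 0.1326 in.
R_nwl = 0.6 × 90 × 0.1326 × 13 = 93.06 kips (longitudinal, 2 welds).
R_nwt = 0.6 × 90 × 0.1326 × 4 = 28.63 kips (transverse, base value).
(i) R_nwl + R_nwt = 121.7 kips; (ii) 0.85 R_nwl + 1.5 R_nwt = 122.1 kips.
R_n = max = 122.1 kips [governs: (ii)]; R_n/Ω = 61.03 kips.

R_n/Ω ≈ 61 kips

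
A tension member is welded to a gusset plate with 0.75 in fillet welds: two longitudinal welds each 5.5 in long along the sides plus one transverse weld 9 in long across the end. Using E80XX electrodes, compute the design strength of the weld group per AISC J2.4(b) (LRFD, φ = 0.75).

φR_n ≈ 436 kip

E80XX → F_EXX = 80 ksi.
t_e = 0.707 × 0.75 = 0.5302 in.
R_nwl = 0.6 × 80 × 0.5302 × 11 = 280 kip (longitudinal, 2 welds).
R_nwt = 0.6 × 80 × 0.5302 × 9 = 229.1 kip (transverse, base value).
(i) R_nwl + R_nwt = 509 kip; (ii) 0.85 R_nwl + 1.5 R_nwt = 581.6 kip.
R_n = max = 581.6 kip [governs: (ii)]; φR_n = 436.2 kip.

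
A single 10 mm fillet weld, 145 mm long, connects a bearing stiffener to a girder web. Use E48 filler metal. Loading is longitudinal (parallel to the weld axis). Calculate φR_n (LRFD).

E48XX → F_EXX = 480 MPa.
Effective throat t_e = 0.707 × 10 = 7.07 mm.
Total length L = 145 mm; A_we = 7.07 × 145 = 1025 mm².
F_nw = 0.6 F_EXX = 0.6 × 480 = 288 MPa.
φR_n = 0.75 × 288 × 1025 × 10⁻³ = 221.4 kN.

φR_n ≈ 221 kN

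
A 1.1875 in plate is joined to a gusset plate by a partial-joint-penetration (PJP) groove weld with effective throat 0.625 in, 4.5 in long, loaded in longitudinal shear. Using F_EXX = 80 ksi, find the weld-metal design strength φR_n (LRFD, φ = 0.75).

Effective throat (given) t_e = 0.625 in.
A_we = 0.625 × 4.5 = 2.812 in².
F_nw = 0.6 F_EXX = 48 ksi.
φR_n = 0.75 × 48 × 2.812 = 101.2 kips.

φR_n ≈ 101 kips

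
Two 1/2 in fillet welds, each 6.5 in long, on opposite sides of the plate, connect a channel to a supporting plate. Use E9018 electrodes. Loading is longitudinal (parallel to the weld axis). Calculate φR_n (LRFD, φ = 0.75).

E90XX → F_EXX = 90 ksi.
Effective throat t_e = 0.707 × 0.5 = 0.3535 in.
Total length L = 13 in; A_we = 0.3535 × 13 = 4.595 in².
F_nw = 0.6 F_EXX = 0.6 × 90 = 54 ksi.
φR_n = 0.75 × 54 × 4.595 = 186.1 kip.

φR_n ≈ 186 kip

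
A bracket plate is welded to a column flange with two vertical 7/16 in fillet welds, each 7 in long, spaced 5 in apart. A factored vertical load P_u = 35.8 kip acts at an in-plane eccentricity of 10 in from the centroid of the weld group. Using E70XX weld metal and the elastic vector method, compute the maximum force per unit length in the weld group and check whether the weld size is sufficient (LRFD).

E70XX → F_EXX = 70 ksi.
Total weld length L_w = 14 in. Treat welds as unit-width lines.
Polar moment about centroid: J = 2[d³/12 + d(b/2)²] = 2[7³/12 + 7×2.5²] = 144.7 in³.
Direct shear f_v = P/L_w = 35.8 / 14 = 2.557 kip/in (vertical).
Torsion M = P·e = 35.8 × 10 = 358 kip·in.
Critical point at (x, y) = (2.5, 3.5) from centroid. f_tx = M·y/J = 8.661 kip/in; f_ty = M·x/J = 6.187 kip/in.
Resultant f_max = √[f_tx² + (f_v + f_ty)²] = √[8.661² + (2.557 + 6.187)²] = 12.31 kip/in.
Capacity per unit length: φr_n = 0.75 × 0.6 × 70 × (0.707 × 0.4375) = 9.743 kip/in.
12.31 > 9.743 → NOT adequate.

f_max ≈ 12.3 kip/in; NOT adequate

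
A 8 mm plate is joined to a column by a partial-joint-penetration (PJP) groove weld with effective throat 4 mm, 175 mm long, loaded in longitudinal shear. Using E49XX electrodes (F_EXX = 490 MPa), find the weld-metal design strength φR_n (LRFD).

Effective throat (given) t_e = 4 mm.
A_we = 4 × 175 = 700 mm².
F_nw = 0.6 F_EXX = 294 MPa.
φR_n = 0.75 × 294 × 700 × 10⁻³ = 154.4 kN.

φR_n ≈ 154 kN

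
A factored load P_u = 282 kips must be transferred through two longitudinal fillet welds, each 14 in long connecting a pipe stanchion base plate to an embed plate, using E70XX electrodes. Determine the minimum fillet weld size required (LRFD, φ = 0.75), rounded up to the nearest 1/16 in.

E70XX → F_EXX = 70 ksi.
Total weld length L = 28 in.
Required throat t_e = P_u / (φ × 0.6 F_EXX × L) = 282 / (0.75 × 0.6 × 70 × 28) = 0.3197 in.
Required leg w = t_e / 0.707 = 0.4522 in → use 1/2 in.

w = 1/2 in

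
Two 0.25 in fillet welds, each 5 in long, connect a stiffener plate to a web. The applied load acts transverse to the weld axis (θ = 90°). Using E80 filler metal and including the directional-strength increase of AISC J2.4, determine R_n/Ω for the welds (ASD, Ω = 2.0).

E80XX → F_EXX = 80 ksi.
t_e = 0.707 × 0.25 = 0.1767 in; A_we = 0.1767 × 10 = 1.767 in².
Directional factor: 1.0 + 0.5 sin^1.5(90°) = 1.5.
F_nw = 0.6 × 80 × 1.5 = 72 ksi.
R_n/Ω = (72 × 1.767) / 2.0 = 63.63 kip.

R_n/Ω ≈ 63.6 kip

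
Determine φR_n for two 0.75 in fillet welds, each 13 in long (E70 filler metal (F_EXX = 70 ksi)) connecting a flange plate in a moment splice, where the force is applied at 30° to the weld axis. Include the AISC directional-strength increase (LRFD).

φR_n ≈ 511 kips

t_e = 0.707 × 0.75 = 0.5302 in; A_we = 0.5302 × 26 = 13.79 in².
Directional factor: 1.0 + 0.5 sin^1.5(30°) = 1.177.
F_nw = 0.6 × 70 × 1.177 = 49.42 ksi.
φR_n = 0.75 × 49.42 × 13.79 = 511 kips.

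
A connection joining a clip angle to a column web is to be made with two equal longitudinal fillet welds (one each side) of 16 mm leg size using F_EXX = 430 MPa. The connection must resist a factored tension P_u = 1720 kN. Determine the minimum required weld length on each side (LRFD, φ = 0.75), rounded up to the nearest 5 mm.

L = 395 mm on each side

Throat t_e = 0.707 × 16 = 11.31 mm.
φr_n = 0.75 × 0.6 × 430 × 11.31 × 10⁻³ = 2.189 kN/mm.
L_req = P_u / φr_n = 1720 / 2.189 = 785.8 mm total.
Per side: 785.8 / 2 = 392.9 mm.
Round up → use L = 395 mm on each side.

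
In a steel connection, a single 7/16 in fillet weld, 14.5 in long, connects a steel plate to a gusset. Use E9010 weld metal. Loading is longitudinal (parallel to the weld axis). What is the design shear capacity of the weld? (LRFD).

φR_n ≈ 182 kip

E90XX → F_EXX = 90 ksi.
Effective throat t_e = 0.707 × 0.4375 = 0.3093 in.
Total length L = 14.5 in; A_we = 0.3093 × 14.5 = 4.485 in².
F_nw = 0.6 F_EXX = 0.6 × 90 = 54 ksi.
φR_n = 0.75 × 54 × 4.485 = 181.6 kip.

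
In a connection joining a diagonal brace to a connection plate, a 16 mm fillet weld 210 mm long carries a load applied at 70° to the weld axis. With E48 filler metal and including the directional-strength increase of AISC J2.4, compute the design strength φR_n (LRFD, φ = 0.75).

E48XX → F_EXX = 480 MPa.
t_e = 0.707 × 16 = 11.31 mm; A_we = 11.31 × 210 = 2376 mm².
Directional factor: 1.0 + 0.5 sin^1.5(70°) = 1.455.
F_nw = 0.6 × 480 × 1.455 = 419.2 MPa.
φR_n = 0.75 × 419.2 × 2376 × 10⁻³ = 746.8 kN.

φR_n ≈ 747 kN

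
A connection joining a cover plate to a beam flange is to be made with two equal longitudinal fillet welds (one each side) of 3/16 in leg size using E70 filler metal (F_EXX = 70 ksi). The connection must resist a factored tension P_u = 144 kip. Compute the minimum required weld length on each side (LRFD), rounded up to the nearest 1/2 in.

L = 17.5 in on each side

Throat t_e = 0.707 × 0.1875 = 0.1326 in.
φr_n = 0.75 × 0.6 × 70 × 0.1326 = 4.176 kip/in.
L_req = P_u / φr_n = 144 / 4.176 = 34.49 in total.
Per side: 34.49 / 2 = 17.24 in.
Round up → use L = 17.5 in on each side.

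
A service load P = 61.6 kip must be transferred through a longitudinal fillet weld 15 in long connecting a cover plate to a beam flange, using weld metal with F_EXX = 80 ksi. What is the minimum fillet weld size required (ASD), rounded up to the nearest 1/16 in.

w = 1/4 in

Total weld length L = 15 in.
Required throat t_e = P × Ω / (0.6 F_EXX × L) = 61.6 × 2.0 / (0.6 × 80 × 15) = 0.1711 in.
Required leg w = t_e / 0.707 = 0.242 in → use 1/4 in.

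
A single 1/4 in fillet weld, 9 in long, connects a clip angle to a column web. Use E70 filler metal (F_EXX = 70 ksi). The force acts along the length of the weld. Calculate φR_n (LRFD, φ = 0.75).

φR_n ≈ 50.1 kip

Effective throat t_e = 0.707 × 0.25 = 0.1767 in.
Total length L = 9 in; A_we = 0.1767 × 9 = 1.591 in².
F_nw = 0.6 F_EXX = 0.6 × 70 = 42 ksi.
φR_n = 0.75 × 42 × 1.591 = 50.11 kip.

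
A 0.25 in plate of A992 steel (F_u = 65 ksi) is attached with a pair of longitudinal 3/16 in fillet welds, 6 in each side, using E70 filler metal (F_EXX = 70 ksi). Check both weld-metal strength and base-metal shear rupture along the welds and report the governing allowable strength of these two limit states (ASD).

t_e = 0.707 × 0.1875 = 0.1326 in; L = 12 in.
Weld metal: R_n/Ω = (1/2.0) × 0.6 × 70 × 0.1326 × 12 = 33.41 kips.
Base metal (shear rupture): R_n/Ω = (1/2.0) × 0.6 × 65 × 0.25 × 12 = 58.5 kips.
Governing: weld metal.

R_n/Ω ≈ 33.4 kips (weld metal governs)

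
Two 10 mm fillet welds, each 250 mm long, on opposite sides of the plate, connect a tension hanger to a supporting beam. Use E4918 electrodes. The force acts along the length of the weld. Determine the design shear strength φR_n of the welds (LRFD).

E49XX → F_EXX = 490 MPa.
Effective throat t_e = 0.707 × 10 = 7.07 mm.
Total length L = 500 mm; A_we = 7.07 × 500 = 3535 mm².
F_nw = 0.6 F_EXX = 0.6 × 490 = 294 MPa.
φR_n = 0.75 × 294 × 3535 × 10⁻³ = 779.5 kN.

φR_n ≈ 779 kN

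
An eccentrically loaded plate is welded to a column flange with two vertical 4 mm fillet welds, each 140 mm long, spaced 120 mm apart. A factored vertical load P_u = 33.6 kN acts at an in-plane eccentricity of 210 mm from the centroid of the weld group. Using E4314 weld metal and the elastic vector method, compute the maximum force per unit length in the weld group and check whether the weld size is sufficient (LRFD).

E43XX → F_EXX = 430 MPa.
Total weld length L_w = 280 mm. Treat welds as unit-width lines.
Polar moment about centroid: J = 2[d³/12 + d(b/2)²] = 2[140³/12 + 140×60²] = 1465000 mm³.
Direct shear f_v = P/L_w = 33.6×10³ / 280 = 120 N/mm (vertical).
Torsion M = P·e = 33.6×10³ × 210 = 7056000 N·mm.
Critical point at (x, y) = (60, 70) from centroid. f_tx = M·y/J = 337.1 N/mm; f_ty = M·x/J = 288.9 N/mm.
Resultant f_max = √[f_tx² + (f_v + f_ty)²] = √[337.1² + (120 + 288.9)²] = 529.9 N/mm.
Capacity per unit length: φr_n = 0.75 × 0.6 × 430 × (0.707 × 4) = 547.2 N/mm.
529.9 ≤ 547.2 → adequate.

f_max ≈ 530 N/mm; adequate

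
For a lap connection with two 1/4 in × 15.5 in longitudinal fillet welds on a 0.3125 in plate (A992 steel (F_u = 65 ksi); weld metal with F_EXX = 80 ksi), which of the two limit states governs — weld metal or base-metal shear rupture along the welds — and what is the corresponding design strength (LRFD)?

t_e = 0.707 × 0.25 = 0.1767 in; L = 31 in.
Weld metal: φR_n = 0.75 × 0.6 × 80 × 0.1767 × 31 = 197.3 kip.
Base metal (shear rupture): φR_n = 0.75 × 0.6 × 65 × 0.3125 × 31 = 283.4 kip.
Governing: weld metal.

φR_n ≈ 197 kip (weld metal governs)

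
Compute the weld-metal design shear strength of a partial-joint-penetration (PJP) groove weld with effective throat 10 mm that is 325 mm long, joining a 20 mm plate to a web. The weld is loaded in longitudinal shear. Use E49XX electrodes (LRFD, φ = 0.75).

E49XX → F_EXX = 490 MPa.
Effective throat (given) t_e = 10 mm.
A_we = 10 × 325 = 3250 mm².
F_nw = 0.6 F_EXX = 294 MPa.
φR_n = 0.75 × 294 × 3250 × 10⁻³ = 716.6 kN.

φR_n ≈ 717 kN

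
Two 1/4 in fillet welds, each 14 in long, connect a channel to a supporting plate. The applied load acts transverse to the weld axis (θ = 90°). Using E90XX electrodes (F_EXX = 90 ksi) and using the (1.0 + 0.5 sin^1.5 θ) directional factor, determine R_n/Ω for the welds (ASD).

R_n/Ω ≈ 200 kips

t_e = 0.707 × 0.25 = 0.1767 in; A_we = 0.1767 × 28 = 4.949 in².
Directional factor: 1.0 + 0.5 sin^1.5(90°) = 1.5.
F_nw = 0.6 × 90 × 1.5 = 81 ksi.
R_n/Ω = (81 × 4.949) / 2.0 = 200.4 kips.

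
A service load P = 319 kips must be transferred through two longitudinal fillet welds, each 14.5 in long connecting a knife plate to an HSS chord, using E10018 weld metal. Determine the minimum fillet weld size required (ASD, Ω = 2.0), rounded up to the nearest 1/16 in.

w = 9/16 in

E100XX → F_EXX = 100 ksi.
Total weld length L = 29 in.
Required throat t_e = P × Ω / (0.6 F_EXX × L) = 319 × 2.0 / (0.6 × 100 × 29) = 0.3667 in.
Required leg w = t_e / 0.707 = 0.5186 in → use 9/16 in.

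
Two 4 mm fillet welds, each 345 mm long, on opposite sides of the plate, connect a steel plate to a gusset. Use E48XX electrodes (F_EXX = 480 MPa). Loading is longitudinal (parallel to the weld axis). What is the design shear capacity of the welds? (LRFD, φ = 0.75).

Effective throat t_e = 0.707 × 4 = 2.828 mm.
Total length L = 690 mm; A_we = 2.828 × 690 = 1951 mm².
F_nw = 0.6 F_EXX = 0.6 × 480 = 288 MPa.
φR_n = 0.75 × 288 × 1951 × 10⁻³ = 421.5 kN.

φR_n ≈ 421 kN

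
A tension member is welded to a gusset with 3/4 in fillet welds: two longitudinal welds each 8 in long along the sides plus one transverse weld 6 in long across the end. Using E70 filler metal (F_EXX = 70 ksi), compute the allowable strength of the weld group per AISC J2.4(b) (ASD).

R_n/Ω ≈ 252 kips

t_e = 0.707 × 0.75 = 0.5302 in.
R_nwl = 0.6 × 70 × 0.5302 × 16 = 356.3 kips (longitudinal, 2 welds).
R_nwt = 0.6 × 70 × 0.5302 × 6 = 133.6 kips (transverse, base value).
(i) R_nwl + R_nwt = 490 kips; (ii) 0.85 R_nwl + 1.5 R_nwt = 503.3 kips.
R_n = max = 503.3 kips [governs: (ii)]; R_n/Ω = 251.7 kips.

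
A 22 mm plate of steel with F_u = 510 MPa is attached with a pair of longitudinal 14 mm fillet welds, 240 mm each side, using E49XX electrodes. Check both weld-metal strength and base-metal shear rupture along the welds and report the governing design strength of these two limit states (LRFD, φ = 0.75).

E49XX → F_EXX = 490 MPa.
t_e = 0.707 × 14 = 9.898 mm; L = 480 mm.
Weld metal: φR_n = 0.75 × 0.6 × 490 × 9.898 × 480 × 10⁻³ = 1048 kN.
Base metal (shear rupture): φR_n = 0.75 × 0.6 × 510 × 22 × 480 × 10⁻³ = 2424 kN.
Governing: weld metal.

φR_n ≈ 1050 kN (weld metal governs)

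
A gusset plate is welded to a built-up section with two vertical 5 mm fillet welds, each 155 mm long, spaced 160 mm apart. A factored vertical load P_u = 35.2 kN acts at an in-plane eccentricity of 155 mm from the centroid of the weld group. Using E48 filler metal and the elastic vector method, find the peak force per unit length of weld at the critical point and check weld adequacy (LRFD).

f_max ≈ 325 N/mm; adequate

E48XX → F_EXX = 480 MPa.
Total weld length L_w = 310 mm. Treat welds as unit-width lines.
Polar moment about centroid: J = 2[d³/12 + d(b/2)²] = 2[155³/12 + 155×80²] = 2605000 mm³.
Direct shear f_v = P/L_w = 35.2×10³ / 310 = 113.5 N/mm (vertical).
Torsion M = P·e = 35.2×10³ × 155 = 5456000 N·mm.
Critical point at (x, y) = (80, 77.5) from centroid. f_tx = M·y/J = 162.3 N/mm; f_ty = M·x/J = 167.6 N/mm.
Resultant f_max = √[f_tx² + (f_v + f_ty)²] = √[162.3² + (113.5 + 167.6)²] = 324.6 N/mm.
Capacity per unit length: φr_n = 0.75 × 0.6 × 480 × (0.707 × 5) = 763.6 N/mm.
324.6 ≤ 763.6 → adequate.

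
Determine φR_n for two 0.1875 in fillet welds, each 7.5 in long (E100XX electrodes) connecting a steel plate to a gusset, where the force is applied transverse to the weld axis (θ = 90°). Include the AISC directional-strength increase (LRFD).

φR_n ≈ 134 kips

E100XX → F_EXX = 100 ksi.
t_e = 0.707 × 0.1875 = 0.1326 in; A_we = 0.1326 × 15 = 1.988 in².
Directional factor: 1.0 + 0.5 sin^1.5(90°) = 1.5.
F_nw = 0.6 × 100 × 1.5 = 90 ksi.
φR_n = 0.75 × 90 × 1.988 = 134.2 kips.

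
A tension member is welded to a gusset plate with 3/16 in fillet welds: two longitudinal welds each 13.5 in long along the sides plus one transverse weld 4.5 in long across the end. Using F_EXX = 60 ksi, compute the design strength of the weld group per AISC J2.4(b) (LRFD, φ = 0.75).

φR_n ≈ 113 kips

t_e = 0.707 × 0.1875 = 0.1326 in.
R_nwl = 0.6 × 60 × 0.1326 × 27 = 128.9 kips (longitudinal, 2 welds).
R_nwt = 0.6 × 60 × 0.1326 × 4.5 = 21.48 kips (transverse, base value).
(i) R_nwl + R_nwt = 150.3 kips; (ii) 0.85 R_nwl + 1.5 R_nwt = 141.7 kips.
R_n = max = 150.3 kips [governs: (i)]; φR_n = 112.7 kips.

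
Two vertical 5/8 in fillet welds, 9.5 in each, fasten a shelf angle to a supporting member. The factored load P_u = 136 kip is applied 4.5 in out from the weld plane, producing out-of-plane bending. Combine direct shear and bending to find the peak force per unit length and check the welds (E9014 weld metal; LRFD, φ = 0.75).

E90XX → F_EXX = 90 ksi.
L_w = 2 × 9.5 = 19 in; section modulus (unit throat) S = 2 × L²/6 = 30.08 in².
Direct shear f_v = P/L_w = 136/19 = 7.158 kip/in.
Moment M = P × e = 136 × 4.5 = 612 kip·in; bending f_b = M/S = 20.34 kip/in.
f_max = √(f_v² + f_b²) = √(7.158² + 20.34²) = 21.57 kip/in.
φr_n = 0.75 × 0.6 × 90 × (0.707 × 0.625) = 17.9 kip/in → NOT adequate.

f_max ≈ 21.6 kip/in; NOT adequate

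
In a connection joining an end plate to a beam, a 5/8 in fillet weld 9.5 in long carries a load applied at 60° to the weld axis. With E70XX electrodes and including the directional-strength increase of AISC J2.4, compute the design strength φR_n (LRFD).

E70XX → F_EXX = 70 ksi.
t_e = 0.707 × 0.625 = 0.4419 in; A_we = 0.4419 × 9.5 = 4.198 in².
Directional factor: 1.0 + 0.5 sin^1.5(60°) = 1.403.
F_nw = 0.6 × 70 × 1.403 = 58.92 ksi.
φR_n = 0.75 × 58.92 × 4.198 = 185.5 kip.

φR_n ≈ 186 kip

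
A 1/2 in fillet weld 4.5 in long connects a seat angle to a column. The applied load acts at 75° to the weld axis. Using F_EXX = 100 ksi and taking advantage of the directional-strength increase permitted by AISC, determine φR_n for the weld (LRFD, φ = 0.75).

t_e = 0.707 × 0.5 = 0.3535 in; A_we = 0.3535 × 4.5 = 1.591 in².
Directional factor: 1.0 + 0.5 sin^1.5(75°) = 1.475.
F_nw = 0.6 × 100 × 1.475 = 88.48 ksi.
φR_n = 0.75 × 88.48 × 1.591 = 105.6 kip.

φR_n ≈ 106 kip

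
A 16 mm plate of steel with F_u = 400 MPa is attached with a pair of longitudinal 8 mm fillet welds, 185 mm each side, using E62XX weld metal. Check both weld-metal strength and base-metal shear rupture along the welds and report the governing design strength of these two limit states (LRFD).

E62XX → F_EXX = 620 MPa.
t_e = 0.707 × 8 = 5.656 mm; L = 370 mm.
Weld metal: φR_n = 0.75 × 0.6 × 620 × 5.656 × 370 × 10⁻³ = 583.9 kN.
Base metal (shear rupture): φR_n = 0.75 × 0.6 × 400 × 16 × 370 × 10⁻³ = 1066 kN.
Governing: weld metal.

φR_n ≈ 584 kN (weld metal governs)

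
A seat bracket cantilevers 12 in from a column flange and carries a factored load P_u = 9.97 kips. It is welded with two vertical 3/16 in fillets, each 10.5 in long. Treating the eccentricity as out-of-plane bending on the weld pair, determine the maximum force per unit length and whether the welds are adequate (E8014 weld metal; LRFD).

E80XX → F_EXX = 80 ksi.
L_w = 2 × 10.5 = 21 in; section modulus (unit throat) S = 2 × L²/6 = 36.75 in².
Direct shear f_v = P/L_w = 9.97/21 = 0.4748 kip/in.
Moment M = P × e = 9.97 × 12 = 119.64 kip·in; bending f_b = M/S = 3.256 kip/in.
f_max = √(f_v² + f_b²) = √(0.4748² + 3.256²) = 3.29 kip/in.
φr_n = 0.75 × 0.6 × 80 × (0.707 × 0.1875) = 4.772 kip/in → adequate.

f_max ≈ 3.29 kip/in; adequate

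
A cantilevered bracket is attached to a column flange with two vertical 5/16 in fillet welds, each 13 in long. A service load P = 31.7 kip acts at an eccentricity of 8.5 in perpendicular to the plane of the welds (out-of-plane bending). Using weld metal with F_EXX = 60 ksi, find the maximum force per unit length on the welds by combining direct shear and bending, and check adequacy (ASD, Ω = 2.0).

L_w = 2 × 13 = 26 in; section modulus (unit throat) S = 2 × L²/6 = 56.33 in².
Direct shear f_v = P/L_w = 31.7/26 = 1.219 kip/in.
Moment M = P × e = 31.7 × 8.5 = 269.45 kip·in; bending f_b = M/S = 4.783 kip/in.
f_max = √(f_v² + f_b²) = √(1.219² + 4.783²) = 4.936 kip/in.
r_n/Ω = (1/2.0) × 0.6 × 60 × (0.707 × 0.3125) = 3.977 kip/in → NOT adequate.

f_max ≈ 4.94 kip/in; NOT adequate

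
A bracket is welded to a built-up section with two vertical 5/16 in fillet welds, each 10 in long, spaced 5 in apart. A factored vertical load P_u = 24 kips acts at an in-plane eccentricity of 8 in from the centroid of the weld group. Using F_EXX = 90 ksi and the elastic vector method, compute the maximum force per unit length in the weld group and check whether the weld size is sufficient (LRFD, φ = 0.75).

Total weld length L_w = 20 in. Treat welds as unit-width lines.
Polar moment about centroid: J = 2[d³/12 + d(b/2)²] = 2[10³/12 + 10×2.5²] = 291.7 in³.
Direct shear f_v = P/L_w = 24 / 20 = 1.2 kip/in (vertical).
Torsion M = P·e = 24 × 8 = 192 kip·in.
Critical point at (x, y) = (2.5, 5) from centroid. f_tx = M·y/J = 3.291 kip/in; f_ty = M·x/J = 1.646 kip/in.
Resultant f_max = √[f_tx² + (f_v + f_ty)²] = √[3.291² + (1.2 + 1.646)²] = 4.351 kip/in.
Capacity per unit length: φr_n = 0.75 × 0.6 × 90 × (0.707 × 0.3125) = 8.948 kip/in.
4.351 ≤ 8.948 → adequate.

f_max ≈ 4.35 kip/in; adequate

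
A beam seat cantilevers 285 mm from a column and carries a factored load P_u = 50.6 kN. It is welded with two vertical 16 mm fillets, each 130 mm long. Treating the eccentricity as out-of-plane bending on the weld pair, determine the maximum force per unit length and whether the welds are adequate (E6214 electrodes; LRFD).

E62XX → F_EXX = 620 MPa.
L_w = 2 × 130 = 260 mm; section modulus (unit throat) S = 2 × L²/6 = 5633 mm².
Direct shear f_v = P/L_w = 50.6×10³/260 = 194.6 N/mm.
Moment M = P × e = 50.6×10³ × 285 = 14421000 N·mm; bending f_b = M/S = 2560 N/mm.
f_max = √(f_v² + f_b²) = √(194.6² + 2560²) = 2567 N/mm.
φr_n = 0.75 × 0.6 × 620 × (0.707 × 16) = 3156 N/mm → adequate.

f_max ≈ 2570 N/mm; adequate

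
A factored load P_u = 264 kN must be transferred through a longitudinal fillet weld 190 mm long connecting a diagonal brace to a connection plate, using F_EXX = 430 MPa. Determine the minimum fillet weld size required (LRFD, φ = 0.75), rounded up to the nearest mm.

w = 11 mm

Total weld length L = 190 mm.
Required throat t_e = P_u / (φ × 0.6 F_EXX × L) = 264 / (0.75 × 0.6 × 430 × 190 × 10⁻³) = 7.181 mm.
Required leg w = t_e / 0.707 = 10.16 mm → use 11 mm.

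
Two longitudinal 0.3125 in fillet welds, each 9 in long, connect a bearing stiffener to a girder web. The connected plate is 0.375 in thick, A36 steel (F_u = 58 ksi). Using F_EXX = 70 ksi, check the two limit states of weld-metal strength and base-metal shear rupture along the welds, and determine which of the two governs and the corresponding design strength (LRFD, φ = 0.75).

t_e = 0.707 × 0.3125 = 0.2209 in; L = 18 in.
Weld metal: φR_n = 0.75 × 0.6 × 70 × 0.2209 × 18 = 125.3 kips.
Base metal (shear rupture): φR_n = 0.75 × 0.6 × 58 × 0.375 × 18 = 176.2 kips.
Governing: weld metal.

φR_n ≈ 125 kips (weld metal governs)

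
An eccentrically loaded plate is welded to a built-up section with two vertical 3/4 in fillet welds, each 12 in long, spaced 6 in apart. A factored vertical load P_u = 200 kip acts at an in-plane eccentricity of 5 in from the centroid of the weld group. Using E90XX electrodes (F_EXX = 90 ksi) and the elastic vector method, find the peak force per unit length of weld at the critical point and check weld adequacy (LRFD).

f_max ≈ 18.6 kip/in; adequate

Total weld length L_w = 24 in. Treat welds as unit-width lines.
Polar moment about centroid: J = 2[d³/12 + d(b/2)²] = 2[12³/12 + 12×3²] = 504 in³.
Direct shear f_v = P/L_w = 200 / 24 = 8.333 kip/in (vertical).
Torsion M = P·e = 200 × 5 = 1000 kip·in.
Critical point at (x, y) = (3, 6) from centroid. f_tx = M·y/J = 11.9 kip/in; f_ty = M·x/J = 5.952 kip/in.
Resultant f_max = √[f_tx² + (f_v + f_ty)²] = √[11.9² + (8.333 + 5.952)²] = 18.6 kip/in.
Capacity per unit length: φr_n = 0.75 × 0.6 × 90 × (0.707 × 0.75) = 21.48 kip/in.
18.6 ≤ 21.48 → adequate.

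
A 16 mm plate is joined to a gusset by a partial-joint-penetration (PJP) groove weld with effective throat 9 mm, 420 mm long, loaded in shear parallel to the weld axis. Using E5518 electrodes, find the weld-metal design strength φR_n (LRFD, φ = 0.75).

φR_n ≈ 936 kN

E55XX → F_EXX = 550 MPa.
Effective throat (given) t_e = 9 mm.
A_we = 9 × 420 = 3780 mm².
F_nw = 0.6 F_EXX = 330 MPa.
φR_n = 0.75 × 330 × 3780 × 10⁻³ = 935.6 kN.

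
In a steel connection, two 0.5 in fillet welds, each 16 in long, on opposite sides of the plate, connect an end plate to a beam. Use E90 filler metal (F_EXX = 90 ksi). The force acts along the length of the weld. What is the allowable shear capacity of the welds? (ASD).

Effective throat t_e = 0.707 × 0.5 = 0.3535 in.
Total length L = 32 in; A_we = 0.3535 × 32 = 11.31 in².
F_nw = 0.6 F_EXX = 0.6 × 90 = 54 ksi.
R_n = 54 × 11.31 = 610.8 kips; R_n/Ω = 610.8/2.0 = 305.4 kips.

R_n/Ω ≈ 305 kips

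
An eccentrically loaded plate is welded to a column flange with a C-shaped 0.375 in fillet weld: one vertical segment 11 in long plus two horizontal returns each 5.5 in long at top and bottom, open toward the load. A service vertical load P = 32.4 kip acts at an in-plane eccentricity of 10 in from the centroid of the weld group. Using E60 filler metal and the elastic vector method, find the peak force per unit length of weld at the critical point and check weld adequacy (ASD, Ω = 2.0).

f_max ≈ 5.36 kip/in; NOT adequate

E60XX → F_EXX = 60 ksi.
Total weld length L_w = 22 in. Treat welds as unit-width lines.
Centroid: x̄ = 2×5.5×2.75 / 22 = 1.375 in from the vertical weld.
Polar moment about centroid: J = I_x + I_y = [11³/12 + 2×5.5×5.5²] + [11×1.375² + 2(5.5³/12 + 5.5×1.375²)] = 513 in³.
Direct shear f_v = P/L_w = 32.4 / 22 = 1.473 kip/in (vertical).
Torsion M = P·e = 32.4 × 10 = 324 kip·in.
Critical point at (x, y) = (4.125, 5.5) from centroid. f_tx = M·y/J = 3.474 kip/in; f_ty = M·x/J = 2.605 kip/in.
Resultant f_max = √[f_tx² + (f_v + f_ty)²] = √[3.474² + (1.473 + 2.605)²] = 5.357 kip/in.
Capacity per unit length: r_n/Ω = (1/2.0) × 0.6 × 60 × (0.707 × 0.375) = 4.772 kip/in.
5.357 > 4.772 → NOT adequate.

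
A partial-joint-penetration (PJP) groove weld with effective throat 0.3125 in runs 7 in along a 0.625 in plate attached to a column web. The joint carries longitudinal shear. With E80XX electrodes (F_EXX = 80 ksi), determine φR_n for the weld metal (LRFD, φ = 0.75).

Effective throat (given) t_e = 0.3125 in.
A_we = 0.3125 × 7 = 2.188 in².
F_nw = 0.6 F_EXX = 48 ksi.
φR_n = 0.75 × 48 × 2.188 = 78.75 kips.

φR_n ≈ 78.8 kips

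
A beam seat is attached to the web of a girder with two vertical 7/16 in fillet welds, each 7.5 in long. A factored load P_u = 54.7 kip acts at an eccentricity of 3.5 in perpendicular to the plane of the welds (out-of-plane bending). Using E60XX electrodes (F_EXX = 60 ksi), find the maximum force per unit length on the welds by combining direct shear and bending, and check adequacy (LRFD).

L_w = 2 × 7.5 = 15 in; section modulus (unit throat) S = 2 × L²/6 = 18.75 in².
Direct shear f_v = P/L_w = 54.7/15 = 3.647 kip/in.
Moment M = P × e = 54.7 × 3.5 = 191.45 kip·in; bending f_b = M/S = 10.21 kip/in.
f_max = √(f_v² + f_b²) = √(3.647² + 10.21²) = 10.84 kip/in.
φr_n = 0.75 × 0.6 × 60 × (0.707 × 0.4375) = 8.351 kip/in → NOT adequate.

f_max ≈ 10.8 kip/in; NOT adequate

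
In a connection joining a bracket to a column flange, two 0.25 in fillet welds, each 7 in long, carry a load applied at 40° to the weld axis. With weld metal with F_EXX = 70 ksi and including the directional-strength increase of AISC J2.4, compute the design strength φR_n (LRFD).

t_e = 0.707 × 0.25 = 0.1767 in; A_we = 0.1767 × 14 = 2.474 in².
Directional factor: 1.0 + 0.5 sin^1.5(40°) = 1.258.
F_nw = 0.6 × 70 × 1.258 = 52.82 ksi.
φR_n = 0.75 × 52.82 × 2.474 = 98.03 kips.

φR_n ≈ 98 kips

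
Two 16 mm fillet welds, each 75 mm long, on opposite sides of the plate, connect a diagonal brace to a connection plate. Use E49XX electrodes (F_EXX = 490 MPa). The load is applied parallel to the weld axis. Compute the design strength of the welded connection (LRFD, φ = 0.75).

Effective throat t_e = 0.707 × 16 = 11.31 mm.
Total length L = 150 mm; A_we = 11.31 × 150 = 1697 mm².
F_nw = 0.6 F_EXX = 0.6 × 490 = 294 MPa.
φR_n = 0.75 × 294 × 1697 × 10⁻³ = 374.1 kN.

φR_n ≈ 374 kN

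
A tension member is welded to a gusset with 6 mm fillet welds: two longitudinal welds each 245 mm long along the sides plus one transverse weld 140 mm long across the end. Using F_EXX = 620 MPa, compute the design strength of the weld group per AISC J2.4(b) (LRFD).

t_e = 0.707 × 6 = 4.242 mm.
R_nwl = 0.6 × 620 × 4.242 × 490 × 10⁻³ = 773.2 kN (longitudinal, 2 welds).
R_nwt = 0.6 × 620 × 4.242 × 140 × 10⁻³ = 220.9 kN (transverse, base value).
(i) R_nwl + R_nwt = 994.2 kN; (ii) 0.85 R_nwl + 1.5 R_nwt = 988.6 kN.
R_n = max = 994.2 kN [governs: (i)]; φR_n = 745.6 kN.

φR_n ≈ 746 kN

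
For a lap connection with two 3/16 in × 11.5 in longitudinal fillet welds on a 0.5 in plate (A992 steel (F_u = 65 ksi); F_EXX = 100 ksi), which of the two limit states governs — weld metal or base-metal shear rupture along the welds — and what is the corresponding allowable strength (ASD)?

t_e = 0.707 × 0.1875 = 0.1326 in; L = 23 in.
Weld metal: R_n/Ω = (1/2.0) × 0.6 × 100 × 0.1326 × 23 = 91.47 kips.
Base metal (shear rupture): R_n/Ω = (1/2.0) × 0.6 × 65 × 0.5 × 23 = 224.2 kips.
Governing: weld metal.

R_n/Ω ≈ 91.5 kips (weld metal governs)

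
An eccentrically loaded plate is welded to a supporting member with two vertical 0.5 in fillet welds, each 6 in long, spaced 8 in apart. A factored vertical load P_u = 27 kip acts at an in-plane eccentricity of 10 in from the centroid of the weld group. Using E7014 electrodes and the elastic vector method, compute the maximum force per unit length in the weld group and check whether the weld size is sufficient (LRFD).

f_max ≈ 7.84 kip/in; adequate

E70XX → F_EXX = 70 ksi.
Total weld length L_w = 12 in. Treat welds as unit-width lines.
Polar moment about centroid: J = 2[d³/12 + d(b/2)²] = 2[6³/12 + 6×4²] = 228 in³.
Direct shear f_v = P/L_w = 27 / 12 = 2.25 kip/in (vertical).
Torsion M = P·e = 27 × 10 = 270 kip·in.
Critical point at (x, y) = (4, 3) from centroid. f_tx = M·y/J = 3.553 kip/in; f_ty = M·x/J = 4.737 kip/in.
Resultant f_max = √[f_tx² + (f_v + f_ty)²] = √[3.553² + (2.25 + 4.737)²] = 7.838 kip/in.
Capacity per unit length: φr_n = 0.75 × 0.6 × 70 × (0.707 × 0.5) = 11.14 kip/in.
7.838 ≤ 11.14 → adequate.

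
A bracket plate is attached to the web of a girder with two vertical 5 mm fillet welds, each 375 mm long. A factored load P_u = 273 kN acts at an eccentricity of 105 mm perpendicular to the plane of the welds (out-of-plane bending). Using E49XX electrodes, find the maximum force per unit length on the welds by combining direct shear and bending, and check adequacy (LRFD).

f_max ≈ 712 N/mm; adequate

E49XX → F_EXX = 490 MPa.
L_w = 2 × 375 = 750 mm; section modulus (unit throat) S = 2 × L²/6 = 46880 mm².
Direct shear f_v = P/L_w = 273×10³/750 = 364 N/mm.
Moment M = P × e = 273×10³ × 105 = 28665000 N·mm; bending f_b = M/S = 611.5 N/mm.
f_max = √(f_v² + f_b²) = √(364² + 611.5²) = 711.7 N/mm.
φr_n = 0.75 × 0.6 × 490 × (0.707 × 5) = 779.5 N/mm → adequate.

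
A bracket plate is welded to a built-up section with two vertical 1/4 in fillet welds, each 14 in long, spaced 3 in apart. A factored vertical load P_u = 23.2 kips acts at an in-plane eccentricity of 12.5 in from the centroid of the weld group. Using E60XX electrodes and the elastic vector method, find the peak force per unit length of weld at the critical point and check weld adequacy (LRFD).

E60XX → F_EXX = 60 ksi.
Total weld length L_w = 28 in. Treat welds as unit-width lines.
Polar moment about centroid: J = 2[d³/12 + d(b/2)²] = 2[14³/12 + 14×1.5²] = 520.3 in³.
Direct shear f_v = P/L_w = 23.2 / 28 = 0.8286 kip/in (vertical).
Torsion M = P·e = 23.2 × 12.5 = 290 kip·in.
Critical point at (x, y) = (1.5, 7) from centroid. f_tx = M·y/J = 3.901 kip/in; f_ty = M·x/J = 0.836 kip/in.
Resultant f_max = √[f_tx² + (f_v + f_ty)²] = √[3.901² + (0.8286 + 0.836)²] = 4.242 kip/in.
Capacity per unit length: φr_n = 0.75 × 0.6 × 60 × (0.707 × 0.25) = 4.772 kip/in.
4.242 ≤ 4.772 → adequate.

f_max ≈ 4.24 kip/in; adequate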